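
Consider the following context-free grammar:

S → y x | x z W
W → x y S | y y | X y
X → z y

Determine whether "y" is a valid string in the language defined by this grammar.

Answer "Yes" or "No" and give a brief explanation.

No - no valid derivation exists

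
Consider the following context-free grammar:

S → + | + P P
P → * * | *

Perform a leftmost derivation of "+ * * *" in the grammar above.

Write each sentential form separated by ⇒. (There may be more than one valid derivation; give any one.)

S ⇒ + P P ⇒ + * * P ⇒ + * * *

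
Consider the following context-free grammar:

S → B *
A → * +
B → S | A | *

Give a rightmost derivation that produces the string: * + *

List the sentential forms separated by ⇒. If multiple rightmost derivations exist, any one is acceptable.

S ⇒ B * ⇒ A * ⇒ * + *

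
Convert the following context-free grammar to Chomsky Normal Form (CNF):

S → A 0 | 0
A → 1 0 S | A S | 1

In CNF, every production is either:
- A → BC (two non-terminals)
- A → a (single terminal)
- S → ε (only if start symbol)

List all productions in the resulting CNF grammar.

T0 → 0; S → 0; T1 → 1; A → 1; S → A T0; A → T1 X0; X0 → T0 S; A → A S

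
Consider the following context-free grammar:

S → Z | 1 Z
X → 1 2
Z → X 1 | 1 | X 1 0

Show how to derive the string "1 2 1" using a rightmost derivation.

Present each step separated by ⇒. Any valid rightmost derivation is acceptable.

S ⇒ Z ⇒ X 1 ⇒ 1 2 1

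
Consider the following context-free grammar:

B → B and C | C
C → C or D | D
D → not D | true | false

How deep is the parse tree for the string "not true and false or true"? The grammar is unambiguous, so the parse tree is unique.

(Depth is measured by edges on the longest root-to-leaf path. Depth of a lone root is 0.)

5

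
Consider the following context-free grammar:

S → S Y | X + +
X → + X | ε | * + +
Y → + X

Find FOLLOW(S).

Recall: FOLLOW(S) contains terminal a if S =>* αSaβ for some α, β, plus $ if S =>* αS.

We compute FOLLOW(S) using the standard algorithm.
FOLLOW(S) starts with {$}.
FIRST(S) = {*, +}
FIRST(X) = {*, +, ε}
FIRST(Y) = {+}
FOLLOW(S) = {$, +}
FOLLOW(X) = {$, +}
FOLLOW(Y) = {$, +}
Therefore, FOLLOW(S) = {$, +}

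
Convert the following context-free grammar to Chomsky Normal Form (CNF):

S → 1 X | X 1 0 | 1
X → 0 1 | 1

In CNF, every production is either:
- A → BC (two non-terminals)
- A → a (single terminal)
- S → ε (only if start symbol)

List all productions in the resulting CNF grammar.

T1 → 1; T0 → 0; S → 1; X → 1; S → T1 X; S → X X0; X0 → T1 T0; X → T0 T1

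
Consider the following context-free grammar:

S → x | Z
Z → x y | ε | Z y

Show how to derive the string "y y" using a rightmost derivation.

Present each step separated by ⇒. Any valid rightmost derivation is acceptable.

S ⇒ Z ⇒ Z y ⇒ Z y y ⇒ y y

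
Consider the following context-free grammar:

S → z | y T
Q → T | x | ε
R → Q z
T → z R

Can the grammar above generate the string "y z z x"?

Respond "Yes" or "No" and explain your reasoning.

No - no valid derivation exists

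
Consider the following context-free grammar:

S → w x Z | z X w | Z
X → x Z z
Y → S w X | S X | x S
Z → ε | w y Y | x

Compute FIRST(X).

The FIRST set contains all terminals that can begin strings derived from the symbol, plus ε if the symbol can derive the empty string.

We compute FIRST(X) using the standard algorithm.
FIRST(S) = {w, x, z, ε}
FIRST(X) = {x}
FIRST(Y) = {w, x, z}
FIRST(Z) = {w, x, ε}
Therefore, FIRST(X) = {x}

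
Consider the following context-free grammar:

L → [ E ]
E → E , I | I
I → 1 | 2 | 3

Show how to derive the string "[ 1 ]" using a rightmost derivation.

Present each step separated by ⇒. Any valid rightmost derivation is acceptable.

L ⇒ [ E ] ⇒ [ I ] ⇒ [ 1 ]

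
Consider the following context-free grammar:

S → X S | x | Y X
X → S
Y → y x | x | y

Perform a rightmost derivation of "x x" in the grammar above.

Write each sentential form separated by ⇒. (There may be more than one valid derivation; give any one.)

S ⇒ X S ⇒ X x ⇒ S x ⇒ x x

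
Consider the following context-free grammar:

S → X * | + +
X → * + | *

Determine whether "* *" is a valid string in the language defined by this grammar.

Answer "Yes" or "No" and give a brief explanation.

Yes - a valid derivation exists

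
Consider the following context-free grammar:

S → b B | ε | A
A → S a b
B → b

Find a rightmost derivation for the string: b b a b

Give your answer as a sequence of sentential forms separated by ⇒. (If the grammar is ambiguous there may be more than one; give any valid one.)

S ⇒ A ⇒ S a b ⇒ b B a b ⇒ b b a b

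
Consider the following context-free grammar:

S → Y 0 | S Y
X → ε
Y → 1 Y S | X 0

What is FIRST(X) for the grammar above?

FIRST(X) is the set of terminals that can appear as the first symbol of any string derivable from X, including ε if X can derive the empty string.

We compute FIRST(X) using the standard algorithm.
FIRST(S) = {0, 1}
FIRST(X) = {ε}
FIRST(Y) = {0, 1}
Therefore, FIRST(X) = {ε}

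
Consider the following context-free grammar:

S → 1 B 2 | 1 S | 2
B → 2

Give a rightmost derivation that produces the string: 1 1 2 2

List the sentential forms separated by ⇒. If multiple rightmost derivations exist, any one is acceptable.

S ⇒ 1 S ⇒ 1 1 B 2 ⇒ 1 1 2 2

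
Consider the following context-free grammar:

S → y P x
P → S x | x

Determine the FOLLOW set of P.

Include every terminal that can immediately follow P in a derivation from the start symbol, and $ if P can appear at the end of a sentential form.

We compute FOLLOW(P) using the standard algorithm.
FOLLOW(S) starts with {$}.
FIRST(P) = {x, y}
FIRST(S) = {y}
FOLLOW(P) = {x}
FOLLOW(S) = {$, x}
Therefore, FOLLOW(P) = {x}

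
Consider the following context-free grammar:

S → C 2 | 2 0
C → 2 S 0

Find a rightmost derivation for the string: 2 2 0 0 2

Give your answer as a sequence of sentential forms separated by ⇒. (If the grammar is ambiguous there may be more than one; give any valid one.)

S ⇒ C 2 ⇒ 2 S 0 2 ⇒ 2 2 0 0 2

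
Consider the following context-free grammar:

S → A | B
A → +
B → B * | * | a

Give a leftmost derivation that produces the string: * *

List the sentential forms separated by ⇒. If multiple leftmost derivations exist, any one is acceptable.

S ⇒ B ⇒ B * ⇒ * *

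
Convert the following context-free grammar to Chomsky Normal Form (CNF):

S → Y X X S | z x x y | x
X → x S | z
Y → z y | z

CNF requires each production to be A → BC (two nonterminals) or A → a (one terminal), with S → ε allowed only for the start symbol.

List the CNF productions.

TZ → z; TX → x; TY → y; S → x; X → z; Y → z; S → Y X0; X0 → X X1; X1 → X S; S → TZ X2; X2 → TX X3; X3 → TX TY; X → TX S; Y → TZ TY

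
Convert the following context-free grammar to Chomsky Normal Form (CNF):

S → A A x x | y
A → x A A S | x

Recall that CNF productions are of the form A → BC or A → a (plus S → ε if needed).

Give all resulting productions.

TX → x; S → y; A → x; S → A X0; X0 → A X1; X1 → TX TX; A → TX X2; X2 → A X3; X3 → A S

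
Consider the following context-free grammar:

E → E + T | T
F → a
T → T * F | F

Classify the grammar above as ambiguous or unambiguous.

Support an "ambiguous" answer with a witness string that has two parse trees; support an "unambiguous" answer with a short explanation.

Unambiguous - every string in the language has a unique parse tree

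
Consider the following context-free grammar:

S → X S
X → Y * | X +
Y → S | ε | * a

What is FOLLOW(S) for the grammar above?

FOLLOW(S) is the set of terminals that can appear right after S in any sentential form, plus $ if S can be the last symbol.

We compute FOLLOW(S) using the standard algorithm.
FOLLOW(S) starts with {$}.
FIRST(S) = {*}
FIRST(X) = {*}
FIRST(Y) = {*, ε}
FOLLOW(S) = {$, *}
FOLLOW(X) = {*, +}
FOLLOW(Y) = {*}
Therefore, FOLLOW(S) = {$, *}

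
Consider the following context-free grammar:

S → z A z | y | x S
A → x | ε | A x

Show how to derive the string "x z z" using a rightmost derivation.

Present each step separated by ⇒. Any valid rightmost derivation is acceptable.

S ⇒ x S ⇒ x z A z ⇒ x z z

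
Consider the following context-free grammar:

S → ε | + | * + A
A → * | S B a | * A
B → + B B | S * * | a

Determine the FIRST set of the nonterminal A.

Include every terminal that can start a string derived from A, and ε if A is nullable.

We compute FIRST(A) using the standard algorithm.
FIRST(A) = {*, +, a}
FIRST(B) = {*, +, a}
FIRST(S) = {*, +, ε}
Therefore, FIRST(A) = {*, +, a}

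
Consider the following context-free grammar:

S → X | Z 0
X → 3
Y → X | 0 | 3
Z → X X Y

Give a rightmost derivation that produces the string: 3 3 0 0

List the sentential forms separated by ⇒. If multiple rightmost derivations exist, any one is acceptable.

S ⇒ Z 0 ⇒ X X Y 0 ⇒ X X 0 0 ⇒ X 3 0 0 ⇒ 3 3 0 0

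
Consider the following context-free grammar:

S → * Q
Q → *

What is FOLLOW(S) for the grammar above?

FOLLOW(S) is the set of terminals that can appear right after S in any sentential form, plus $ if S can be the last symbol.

We compute FOLLOW(S) using the standard algorithm.
FOLLOW(S) starts with {$}.
FIRST(Q) = {*}
FIRST(S) = {*}
FOLLOW(Q) = {$}
FOLLOW(S) = {$}
Therefore, FOLLOW(S) = {$}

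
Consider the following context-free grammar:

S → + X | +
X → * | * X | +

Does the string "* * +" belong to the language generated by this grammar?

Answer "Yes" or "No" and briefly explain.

No - no valid derivation exists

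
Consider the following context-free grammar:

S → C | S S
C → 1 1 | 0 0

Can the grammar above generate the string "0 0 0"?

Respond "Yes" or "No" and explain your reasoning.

No - no valid derivation exists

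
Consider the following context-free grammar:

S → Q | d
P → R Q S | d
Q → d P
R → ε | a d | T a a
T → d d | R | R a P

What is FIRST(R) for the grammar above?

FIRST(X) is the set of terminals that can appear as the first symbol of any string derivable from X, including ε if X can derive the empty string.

We compute FIRST(R) using the standard algorithm.
FIRST(P) = {a, d}
FIRST(Q) = {d}
FIRST(R) = {a, d, ε}
FIRST(S) = {d}
FIRST(T) = {a, d, ε}
Therefore, FIRST(R) = {a, d, ε}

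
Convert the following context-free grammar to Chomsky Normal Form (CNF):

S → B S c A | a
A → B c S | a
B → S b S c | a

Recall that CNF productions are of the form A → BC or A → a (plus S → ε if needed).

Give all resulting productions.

TC → c; S → a; A → a; TB → b; B → a; S → B X0; X0 → S X1; X1 → TC A; A → B X2; X2 → TC S; B → S X3; X3 → TB X4; X4 → S TC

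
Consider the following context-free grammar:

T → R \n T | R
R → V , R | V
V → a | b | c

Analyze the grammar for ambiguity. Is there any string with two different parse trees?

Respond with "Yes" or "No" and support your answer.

No - the grammar is unambiguous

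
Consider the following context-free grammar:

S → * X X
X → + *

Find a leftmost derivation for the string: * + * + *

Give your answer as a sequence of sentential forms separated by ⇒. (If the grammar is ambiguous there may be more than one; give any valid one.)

S ⇒ * X X ⇒ * + * X ⇒ * + * + *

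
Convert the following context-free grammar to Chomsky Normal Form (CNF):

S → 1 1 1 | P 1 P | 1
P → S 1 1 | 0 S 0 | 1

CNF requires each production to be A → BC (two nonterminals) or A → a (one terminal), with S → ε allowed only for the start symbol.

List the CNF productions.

T1 → 1; S → 1; T0 → 0; P → 1; S → T1 X0; X0 → T1 T1; S → P X1; X1 → T1 P; P → S X2; X2 → T1 T1; P → T0 X3; X3 → S T0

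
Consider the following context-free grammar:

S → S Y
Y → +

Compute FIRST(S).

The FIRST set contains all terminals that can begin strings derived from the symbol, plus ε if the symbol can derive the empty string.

We compute FIRST(S) using the standard algorithm.
FIRST(S) = {}
FIRST(Y) = {+}
Therefore, FIRST(S) = {}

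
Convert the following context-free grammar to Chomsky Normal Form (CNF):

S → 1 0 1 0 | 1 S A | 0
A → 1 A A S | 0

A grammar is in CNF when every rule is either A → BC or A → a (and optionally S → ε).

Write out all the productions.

T1 → 1; T0 → 0; S → 0; A → 0; S → T1 X0; X0 → T0 X1; X1 → T1 T0; S → T1 X2; X2 → S A; A → T1 X3; X3 → A X4; X4 → A S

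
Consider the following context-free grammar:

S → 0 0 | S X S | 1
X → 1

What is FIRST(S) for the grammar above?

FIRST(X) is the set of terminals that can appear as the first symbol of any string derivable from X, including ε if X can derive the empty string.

We compute FIRST(S) using the standard algorithm.
FIRST(S) = {0, 1}
FIRST(X) = {1}
Therefore, FIRST(S) = {0, 1}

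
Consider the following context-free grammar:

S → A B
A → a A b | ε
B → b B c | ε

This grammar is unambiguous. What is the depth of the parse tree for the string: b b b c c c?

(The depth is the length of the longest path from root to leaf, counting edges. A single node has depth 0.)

5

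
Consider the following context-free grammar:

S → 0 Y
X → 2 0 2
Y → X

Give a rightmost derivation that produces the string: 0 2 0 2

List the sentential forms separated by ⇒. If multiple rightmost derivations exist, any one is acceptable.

S ⇒ 0 Y ⇒ 0 X ⇒ 0 2 0 2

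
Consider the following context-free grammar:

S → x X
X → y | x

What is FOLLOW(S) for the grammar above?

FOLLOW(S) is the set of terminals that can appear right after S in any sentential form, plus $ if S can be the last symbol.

We compute FOLLOW(S) using the standard algorithm.
FOLLOW(S) starts with {$}.
FIRST(S) = {x}
FIRST(X) = {x, y}
FOLLOW(S) = {$}
FOLLOW(X) = {$}
Therefore, FOLLOW(S) = {$}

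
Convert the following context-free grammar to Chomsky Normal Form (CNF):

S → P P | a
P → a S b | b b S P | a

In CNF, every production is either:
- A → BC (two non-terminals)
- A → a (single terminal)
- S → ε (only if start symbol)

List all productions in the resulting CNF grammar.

S → a; TA → a; TB → b; P → a; S → P P; P → TA X0; X0 → S TB; P → TB X1; X1 → TB X2; X2 → S P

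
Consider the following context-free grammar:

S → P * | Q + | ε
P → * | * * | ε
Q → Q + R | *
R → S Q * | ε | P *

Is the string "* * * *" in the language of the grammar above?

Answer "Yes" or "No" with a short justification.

No - no valid derivation exists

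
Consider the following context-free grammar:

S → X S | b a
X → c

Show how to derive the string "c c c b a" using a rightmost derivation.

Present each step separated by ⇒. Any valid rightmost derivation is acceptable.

S ⇒ X S ⇒ X X S ⇒ X X X S ⇒ X X X b a ⇒ X X c b a ⇒ X c c b a ⇒ c c c b a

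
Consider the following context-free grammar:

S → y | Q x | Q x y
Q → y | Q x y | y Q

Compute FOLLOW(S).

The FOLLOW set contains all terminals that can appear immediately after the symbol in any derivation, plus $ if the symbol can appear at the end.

We compute FOLLOW(S) using the standard algorithm.
FOLLOW(S) starts with {$}.
FIRST(Q) = {y}
FIRST(S) = {y}
FOLLOW(Q) = {x}
FOLLOW(S) = {$}
Therefore, FOLLOW(S) = {$}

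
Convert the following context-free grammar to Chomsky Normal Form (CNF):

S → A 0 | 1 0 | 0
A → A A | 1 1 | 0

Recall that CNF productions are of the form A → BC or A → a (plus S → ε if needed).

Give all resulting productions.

T0 → 0; T1 → 1; S → 0; A → 0; S → A T0; S → T1 T0; A → A A; A → T1 T1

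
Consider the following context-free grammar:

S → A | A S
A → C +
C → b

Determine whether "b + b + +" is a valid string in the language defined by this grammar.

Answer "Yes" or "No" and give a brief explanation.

No - no valid derivation exists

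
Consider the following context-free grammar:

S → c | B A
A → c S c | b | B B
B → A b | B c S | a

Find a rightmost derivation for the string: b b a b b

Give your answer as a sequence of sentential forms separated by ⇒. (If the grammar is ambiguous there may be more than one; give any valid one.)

S ⇒ B A ⇒ B b ⇒ A b b ⇒ B B b b ⇒ B a b b ⇒ A b a b b ⇒ b b a b b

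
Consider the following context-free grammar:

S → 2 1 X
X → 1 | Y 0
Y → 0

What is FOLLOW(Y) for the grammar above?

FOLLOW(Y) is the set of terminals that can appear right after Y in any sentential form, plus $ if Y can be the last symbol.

We compute FOLLOW(Y) using the standard algorithm.
FOLLOW(S) starts with {$}.
FIRST(S) = {2}
FIRST(X) = {0, 1}
FIRST(Y) = {0}
FOLLOW(S) = {$}
FOLLOW(X) = {$}
FOLLOW(Y) = {0}
Therefore, FOLLOW(Y) = {0}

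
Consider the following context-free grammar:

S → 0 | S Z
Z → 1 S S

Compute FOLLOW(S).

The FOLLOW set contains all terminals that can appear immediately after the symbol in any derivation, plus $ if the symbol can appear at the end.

We compute FOLLOW(S) using the standard algorithm.
FOLLOW(S) starts with {$}.
FIRST(S) = {0}
FIRST(Z) = {1}
FOLLOW(S) = {$, 0, 1}
FOLLOW(Z) = {$, 0, 1}
Therefore, FOLLOW(S) = {$, 0, 1}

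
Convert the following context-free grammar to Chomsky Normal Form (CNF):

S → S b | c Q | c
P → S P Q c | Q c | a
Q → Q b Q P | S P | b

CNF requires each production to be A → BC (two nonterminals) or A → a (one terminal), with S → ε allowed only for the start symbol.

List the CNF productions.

TB → b; TC → c; S → c; P → a; Q → b; S → S TB; S → TC Q; P → S X0; X0 → P X1; X1 → Q TC; P → Q TC; Q → Q X2; X2 → TB X3; X3 → Q P; Q → S P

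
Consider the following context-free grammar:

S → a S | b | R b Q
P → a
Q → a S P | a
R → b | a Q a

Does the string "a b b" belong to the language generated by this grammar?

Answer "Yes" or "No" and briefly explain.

No - no valid derivation exists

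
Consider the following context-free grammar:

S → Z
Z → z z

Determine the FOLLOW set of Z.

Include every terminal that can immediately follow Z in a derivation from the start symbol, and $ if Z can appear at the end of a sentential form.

We compute FOLLOW(Z) using the standard algorithm.
FOLLOW(S) starts with {$}.
FIRST(S) = {z}
FIRST(Z) = {z}
FOLLOW(S) = {$}
FOLLOW(Z) = {$}
Therefore, FOLLOW(Z) = {$}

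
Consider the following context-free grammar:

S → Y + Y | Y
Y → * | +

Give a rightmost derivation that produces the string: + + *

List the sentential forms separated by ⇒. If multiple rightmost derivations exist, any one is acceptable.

S ⇒ Y + Y ⇒ Y + * ⇒ + + *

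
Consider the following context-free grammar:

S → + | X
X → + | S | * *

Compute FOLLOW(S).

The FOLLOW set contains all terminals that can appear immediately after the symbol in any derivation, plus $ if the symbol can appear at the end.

We compute FOLLOW(S) using the standard algorithm.
FOLLOW(S) starts with {$}.
FIRST(S) = {*, +}
FIRST(X) = {*, +}
FOLLOW(S) = {$}
FOLLOW(X) = {$}
Therefore, FOLLOW(S) = {$}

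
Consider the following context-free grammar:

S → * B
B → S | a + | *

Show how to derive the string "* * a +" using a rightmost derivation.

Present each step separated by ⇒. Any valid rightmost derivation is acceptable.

S ⇒ * B ⇒ * S ⇒ * * B ⇒ * * a +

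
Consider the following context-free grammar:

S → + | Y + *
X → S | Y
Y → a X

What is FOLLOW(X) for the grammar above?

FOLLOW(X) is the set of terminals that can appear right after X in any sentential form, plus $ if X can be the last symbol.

We compute FOLLOW(X) using the standard algorithm.
FOLLOW(S) starts with {$}.
FIRST(S) = {+, a}
FIRST(X) = {+, a}
FIRST(Y) = {a}
FOLLOW(S) = {$, +}
FOLLOW(X) = {+}
FOLLOW(Y) = {+}
Therefore, FOLLOW(X) = {+}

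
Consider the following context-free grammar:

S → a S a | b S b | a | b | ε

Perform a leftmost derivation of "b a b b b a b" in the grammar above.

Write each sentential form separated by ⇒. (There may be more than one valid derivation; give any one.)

S ⇒ b S b ⇒ b a S a b ⇒ b a b S b a b ⇒ b a b b b a b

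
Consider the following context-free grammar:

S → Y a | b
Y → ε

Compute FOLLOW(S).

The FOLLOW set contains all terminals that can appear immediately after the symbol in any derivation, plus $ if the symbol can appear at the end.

We compute FOLLOW(S) using the standard algorithm.
FOLLOW(S) starts with {$}.
FIRST(S) = {a, b}
FIRST(Y) = {ε}
FOLLOW(S) = {$}
FOLLOW(Y) = {a}
Therefore, FOLLOW(S) = {$}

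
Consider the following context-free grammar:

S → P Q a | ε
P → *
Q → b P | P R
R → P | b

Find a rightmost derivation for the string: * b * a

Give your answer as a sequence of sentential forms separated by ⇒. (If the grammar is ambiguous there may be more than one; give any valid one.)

S ⇒ P Q a ⇒ P b P a ⇒ P b * a ⇒ * b * a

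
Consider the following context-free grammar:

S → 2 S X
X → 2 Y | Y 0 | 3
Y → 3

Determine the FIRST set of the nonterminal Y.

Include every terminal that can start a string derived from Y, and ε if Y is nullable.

We compute FIRST(Y) using the standard algorithm.
FIRST(S) = {2}
FIRST(X) = {2, 3}
FIRST(Y) = {3}
Therefore, FIRST(Y) = {3}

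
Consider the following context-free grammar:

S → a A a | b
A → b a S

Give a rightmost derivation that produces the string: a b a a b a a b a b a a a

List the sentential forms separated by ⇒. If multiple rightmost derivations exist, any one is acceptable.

S ⇒ a A a ⇒ a b a S a ⇒ a b a a A a a ⇒ a b a a b a S a a ⇒ a b a a b a a A a a a ⇒ a b a a b a a b a S a a a ⇒ a b a a b a a b a b a a a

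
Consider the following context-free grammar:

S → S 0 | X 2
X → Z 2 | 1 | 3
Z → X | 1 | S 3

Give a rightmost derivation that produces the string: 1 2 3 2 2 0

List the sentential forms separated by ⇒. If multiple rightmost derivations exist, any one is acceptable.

S ⇒ S 0 ⇒ X 2 0 ⇒ Z 2 2 0 ⇒ S 3 2 2 0 ⇒ X 2 3 2 2 0 ⇒ 1 2 3 2 2 0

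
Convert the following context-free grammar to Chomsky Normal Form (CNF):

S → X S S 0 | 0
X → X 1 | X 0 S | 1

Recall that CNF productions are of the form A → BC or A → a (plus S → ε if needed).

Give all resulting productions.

T0 → 0; S → 0; T1 → 1; X → 1; S → X X0; X0 → S X1; X1 → S T0; X → X T1; X → X X2; X2 → T0 S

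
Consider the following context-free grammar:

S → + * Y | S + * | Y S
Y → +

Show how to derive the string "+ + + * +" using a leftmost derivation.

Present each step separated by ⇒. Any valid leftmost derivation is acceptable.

S ⇒ Y S ⇒ + S ⇒ + Y S ⇒ + + S ⇒ + + + * Y ⇒ + + + * +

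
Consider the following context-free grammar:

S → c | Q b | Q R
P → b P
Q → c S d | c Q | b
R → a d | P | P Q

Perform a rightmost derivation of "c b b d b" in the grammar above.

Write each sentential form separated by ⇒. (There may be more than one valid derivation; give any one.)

S ⇒ Q b ⇒ c S d b ⇒ c Q b d b ⇒ c b b d b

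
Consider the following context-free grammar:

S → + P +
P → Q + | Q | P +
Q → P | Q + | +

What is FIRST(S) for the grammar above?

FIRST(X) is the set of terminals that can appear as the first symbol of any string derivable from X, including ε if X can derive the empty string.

We compute FIRST(S) using the standard algorithm.
FIRST(P) = {+}
FIRST(Q) = {+}
FIRST(S) = {+}
Therefore, FIRST(S) = {+}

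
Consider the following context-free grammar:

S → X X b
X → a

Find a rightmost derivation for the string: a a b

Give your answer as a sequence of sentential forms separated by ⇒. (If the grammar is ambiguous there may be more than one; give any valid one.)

S ⇒ X X b ⇒ X a b ⇒ a a b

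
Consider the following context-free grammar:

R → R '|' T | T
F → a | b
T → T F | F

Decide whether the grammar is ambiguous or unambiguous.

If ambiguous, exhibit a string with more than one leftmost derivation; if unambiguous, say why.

Unambiguous - every string in the language has a unique leftmost derivation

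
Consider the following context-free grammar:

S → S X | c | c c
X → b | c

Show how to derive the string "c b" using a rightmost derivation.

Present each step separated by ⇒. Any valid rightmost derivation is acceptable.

S ⇒ S X ⇒ S b ⇒ c b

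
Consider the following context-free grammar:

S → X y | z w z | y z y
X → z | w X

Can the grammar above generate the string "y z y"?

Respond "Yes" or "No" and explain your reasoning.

Yes - a valid derivation exists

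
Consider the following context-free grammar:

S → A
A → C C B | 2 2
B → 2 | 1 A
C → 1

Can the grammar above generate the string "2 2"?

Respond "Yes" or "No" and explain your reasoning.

Yes - a valid derivation exists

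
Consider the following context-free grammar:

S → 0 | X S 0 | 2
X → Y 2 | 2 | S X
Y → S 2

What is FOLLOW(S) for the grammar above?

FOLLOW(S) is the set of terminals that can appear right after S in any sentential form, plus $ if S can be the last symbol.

We compute FOLLOW(S) using the standard algorithm.
FOLLOW(S) starts with {$}.
FIRST(S) = {0, 2}
FIRST(X) = {0, 2}
FIRST(Y) = {0, 2}
FOLLOW(S) = {$, 0, 2}
FOLLOW(X) = {0, 2}
FOLLOW(Y) = {2}
Therefore, FOLLOW(S) = {$, 0, 2}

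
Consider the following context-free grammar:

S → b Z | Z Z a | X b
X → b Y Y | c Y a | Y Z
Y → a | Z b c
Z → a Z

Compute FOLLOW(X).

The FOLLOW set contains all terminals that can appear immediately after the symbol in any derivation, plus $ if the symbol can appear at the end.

We compute FOLLOW(X) using the standard algorithm.
FOLLOW(S) starts with {$}.
FIRST(S) = {a, b, c}
FIRST(X) = {a, b, c}
FIRST(Y) = {a}
FIRST(Z) = {a}
FOLLOW(S) = {$}
FOLLOW(X) = {b}
FOLLOW(Y) = {a, b}
FOLLOW(Z) = {$, a, b}
Therefore, FOLLOW(X) = {b}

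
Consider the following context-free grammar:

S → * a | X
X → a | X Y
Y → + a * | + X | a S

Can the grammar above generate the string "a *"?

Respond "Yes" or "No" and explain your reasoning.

No - no valid derivation exists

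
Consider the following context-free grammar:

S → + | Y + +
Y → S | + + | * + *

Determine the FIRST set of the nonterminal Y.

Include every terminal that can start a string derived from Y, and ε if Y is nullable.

We compute FIRST(Y) using the standard algorithm.
FIRST(S) = {*, +}
FIRST(Y) = {*, +}
Therefore, FIRST(Y) = {*, +}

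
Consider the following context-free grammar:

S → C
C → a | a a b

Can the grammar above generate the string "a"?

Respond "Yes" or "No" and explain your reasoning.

Yes - a valid derivation exists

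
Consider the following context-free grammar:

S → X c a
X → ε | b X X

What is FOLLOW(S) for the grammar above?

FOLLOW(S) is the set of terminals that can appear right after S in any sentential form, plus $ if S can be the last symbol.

We compute FOLLOW(S) using the standard algorithm.
FOLLOW(S) starts with {$}.
FIRST(S) = {b, c}
FIRST(X) = {b, ε}
FOLLOW(S) = {$}
FOLLOW(X) = {b, c}
Therefore, FOLLOW(S) = {$}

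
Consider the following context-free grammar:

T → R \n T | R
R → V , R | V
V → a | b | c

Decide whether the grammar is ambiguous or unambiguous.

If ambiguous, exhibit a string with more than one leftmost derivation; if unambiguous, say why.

Unambiguous - every string in the language has a unique leftmost derivation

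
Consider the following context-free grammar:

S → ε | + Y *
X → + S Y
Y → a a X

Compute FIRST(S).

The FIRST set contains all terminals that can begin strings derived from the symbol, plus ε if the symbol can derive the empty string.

We compute FIRST(S) using the standard algorithm.
FIRST(S) = {+, ε}
FIRST(X) = {+}
FIRST(Y) = {a}
Therefore, FIRST(S) = {+, ε}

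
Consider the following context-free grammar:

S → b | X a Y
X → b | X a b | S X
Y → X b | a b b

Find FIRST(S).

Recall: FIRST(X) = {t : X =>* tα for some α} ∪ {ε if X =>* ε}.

We compute FIRST(S) using the standard algorithm.
FIRST(S) = {b}
FIRST(X) = {b}
FIRST(Y) = {a, b}
Therefore, FIRST(S) = {b}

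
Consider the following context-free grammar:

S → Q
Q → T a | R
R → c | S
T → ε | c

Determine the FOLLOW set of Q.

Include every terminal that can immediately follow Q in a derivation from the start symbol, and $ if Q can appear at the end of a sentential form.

We compute FOLLOW(Q) using the standard algorithm.
FOLLOW(S) starts with {$}.
FIRST(Q) = {a, c}
FIRST(R) = {a, c}
FIRST(S) = {a, c}
FIRST(T) = {c, ε}
FOLLOW(Q) = {$}
FOLLOW(R) = {$}
FOLLOW(S) = {$}
FOLLOW(T) = {a}
Therefore, FOLLOW(Q) = {$}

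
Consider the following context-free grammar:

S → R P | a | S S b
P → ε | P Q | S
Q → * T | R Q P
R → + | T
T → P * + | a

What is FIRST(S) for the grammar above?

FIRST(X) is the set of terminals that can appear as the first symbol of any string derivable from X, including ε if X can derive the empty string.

We compute FIRST(S) using the standard algorithm.
FIRST(P) = {*, +, a, ε}
FIRST(Q) = {*, +, a}
FIRST(R) = {*, +, a}
FIRST(S) = {*, +, a}
FIRST(T) = {*, +, a}
Therefore, FIRST(S) = {*, +, a}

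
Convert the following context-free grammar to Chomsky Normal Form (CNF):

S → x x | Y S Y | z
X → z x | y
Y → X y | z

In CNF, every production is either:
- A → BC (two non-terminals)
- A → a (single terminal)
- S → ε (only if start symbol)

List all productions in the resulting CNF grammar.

TX → x; S → z; TZ → z; X → y; TY → y; Y → z; S → TX TX; S → Y X0; X0 → S Y; X → TZ TX; Y → X TY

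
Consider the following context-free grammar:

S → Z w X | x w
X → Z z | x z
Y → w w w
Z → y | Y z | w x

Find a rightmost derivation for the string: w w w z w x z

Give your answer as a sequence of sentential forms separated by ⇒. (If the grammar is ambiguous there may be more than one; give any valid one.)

S ⇒ Z w X ⇒ Z w x z ⇒ Y z w x z ⇒ w w w z w x z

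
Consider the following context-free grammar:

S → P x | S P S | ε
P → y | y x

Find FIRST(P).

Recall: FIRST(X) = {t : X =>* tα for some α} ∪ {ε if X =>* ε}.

We compute FIRST(P) using the standard algorithm.
FIRST(P) = {y}
FIRST(S) = {y, ε}
Therefore, FIRST(P) = {y}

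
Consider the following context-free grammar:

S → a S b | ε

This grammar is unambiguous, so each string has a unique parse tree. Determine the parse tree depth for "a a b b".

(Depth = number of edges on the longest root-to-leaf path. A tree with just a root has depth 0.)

3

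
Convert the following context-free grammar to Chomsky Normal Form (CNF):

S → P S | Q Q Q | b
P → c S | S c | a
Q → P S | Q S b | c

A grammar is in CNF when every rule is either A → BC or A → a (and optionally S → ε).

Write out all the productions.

S → b; TC → c; P → a; TB → b; Q → c; S → P S; S → Q X0; X0 → Q Q; P → TC S; P → S TC; Q → P S; Q → Q X1; X1 → S TB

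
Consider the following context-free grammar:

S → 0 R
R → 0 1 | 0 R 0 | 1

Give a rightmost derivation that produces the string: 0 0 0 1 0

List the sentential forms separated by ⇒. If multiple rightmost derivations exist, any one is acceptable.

S ⇒ 0 R ⇒ 0 0 R 0 ⇒ 0 0 0 1 0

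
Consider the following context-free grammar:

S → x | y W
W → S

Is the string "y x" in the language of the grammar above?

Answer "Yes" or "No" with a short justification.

Yes - a valid derivation exists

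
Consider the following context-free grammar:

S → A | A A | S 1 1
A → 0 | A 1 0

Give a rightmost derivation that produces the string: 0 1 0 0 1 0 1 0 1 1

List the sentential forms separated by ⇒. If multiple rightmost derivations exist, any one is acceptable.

S ⇒ S 1 1 ⇒ A A 1 1 ⇒ A A 1 0 1 1 ⇒ A A 1 0 1 0 1 1 ⇒ A 0 1 0 1 0 1 1 ⇒ A 1 0 0 1 0 1 0 1 1 ⇒ 0 1 0 0 1 0 1 0 1 1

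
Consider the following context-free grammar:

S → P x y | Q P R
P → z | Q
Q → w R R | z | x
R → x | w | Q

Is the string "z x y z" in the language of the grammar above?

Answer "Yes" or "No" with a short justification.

No - no valid derivation exists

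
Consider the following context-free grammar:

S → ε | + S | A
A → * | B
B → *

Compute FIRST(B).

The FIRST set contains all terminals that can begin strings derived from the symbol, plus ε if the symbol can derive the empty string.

We compute FIRST(B) using the standard algorithm.
FIRST(A) = {*}
FIRST(B) = {*}
FIRST(S) = {*, +, ε}
Therefore, FIRST(B) = {*}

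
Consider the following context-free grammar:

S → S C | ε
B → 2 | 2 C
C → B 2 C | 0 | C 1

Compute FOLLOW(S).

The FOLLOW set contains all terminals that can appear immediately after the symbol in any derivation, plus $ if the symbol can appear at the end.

We compute FOLLOW(S) using the standard algorithm.
FOLLOW(S) starts with {$}.
FIRST(B) = {2}
FIRST(C) = {0, 2}
FIRST(S) = {0, 2, ε}
FOLLOW(B) = {2}
FOLLOW(C) = {$, 0, 1, 2}
FOLLOW(S) = {$, 0, 2}
Therefore, FOLLOW(S) = {$, 0, 2}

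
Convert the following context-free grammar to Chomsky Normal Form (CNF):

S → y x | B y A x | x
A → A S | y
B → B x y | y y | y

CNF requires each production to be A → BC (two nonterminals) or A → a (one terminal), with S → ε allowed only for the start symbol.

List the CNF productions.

TY → y; TX → x; S → x; A → y; B → y; S → TY TX; S → B X0; X0 → TY X1; X1 → A TX; A → A S; B → B X2; X2 → TX TY; B → TY TY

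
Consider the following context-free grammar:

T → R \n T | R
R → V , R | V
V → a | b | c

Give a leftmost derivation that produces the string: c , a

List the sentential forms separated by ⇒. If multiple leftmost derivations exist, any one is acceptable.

T ⇒ R ⇒ V , R ⇒ c , R ⇒ c , V ⇒ c , a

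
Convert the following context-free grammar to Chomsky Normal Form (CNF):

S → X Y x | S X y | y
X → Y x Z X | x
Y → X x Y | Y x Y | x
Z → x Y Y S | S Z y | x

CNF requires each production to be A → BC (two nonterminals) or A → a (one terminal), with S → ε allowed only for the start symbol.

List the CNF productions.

TX → x; TY → y; S → y; X → x; Y → x; Z → x; S → X X0; X0 → Y TX; S → S X1; X1 → X TY; X → Y X2; X2 → TX X3; X3 → Z X; Y → X X4; X4 → TX Y; Y → Y X5; X5 → TX Y; Z → TX X6; X6 → Y X7; X7 → Y S; Z → S X8; X8 → Z TY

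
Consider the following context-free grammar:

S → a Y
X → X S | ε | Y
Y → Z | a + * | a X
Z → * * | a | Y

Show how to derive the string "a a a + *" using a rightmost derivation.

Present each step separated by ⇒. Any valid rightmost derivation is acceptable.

S ⇒ a Y ⇒ a a X ⇒ a a Y ⇒ a a a + *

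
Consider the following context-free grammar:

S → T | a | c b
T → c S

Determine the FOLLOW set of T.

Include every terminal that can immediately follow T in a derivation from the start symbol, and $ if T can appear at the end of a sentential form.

We compute FOLLOW(T) using the standard algorithm.
FOLLOW(S) starts with {$}.
FIRST(S) = {a, c}
FIRST(T) = {c}
FOLLOW(S) = {$}
FOLLOW(T) = {$}
Therefore, FOLLOW(T) = {$}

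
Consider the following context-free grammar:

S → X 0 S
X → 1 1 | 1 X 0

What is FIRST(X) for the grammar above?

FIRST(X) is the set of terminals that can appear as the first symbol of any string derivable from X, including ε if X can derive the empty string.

We compute FIRST(X) using the standard algorithm.
FIRST(S) = {1}
FIRST(X) = {1}
Therefore, FIRST(X) = {1}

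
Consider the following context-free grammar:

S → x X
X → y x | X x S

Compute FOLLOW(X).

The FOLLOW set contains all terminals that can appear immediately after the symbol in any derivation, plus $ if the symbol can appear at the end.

We compute FOLLOW(X) using the standard algorithm.
FOLLOW(S) starts with {$}.
FIRST(S) = {x}
FIRST(X) = {y}
FOLLOW(S) = {$, x}
FOLLOW(X) = {$, x}
Therefore, FOLLOW(X) = {$, x}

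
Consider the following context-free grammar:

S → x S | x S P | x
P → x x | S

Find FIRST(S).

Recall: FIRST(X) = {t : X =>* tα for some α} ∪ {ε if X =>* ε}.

We compute FIRST(S) using the standard algorithm.
FIRST(P) = {x}
FIRST(S) = {x}
Therefore, FIRST(S) = {x}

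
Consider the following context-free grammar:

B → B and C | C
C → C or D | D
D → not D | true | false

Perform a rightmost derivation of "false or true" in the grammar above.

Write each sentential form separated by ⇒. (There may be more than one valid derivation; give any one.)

B ⇒ C ⇒ C or D ⇒ C or true ⇒ D or true ⇒ false or true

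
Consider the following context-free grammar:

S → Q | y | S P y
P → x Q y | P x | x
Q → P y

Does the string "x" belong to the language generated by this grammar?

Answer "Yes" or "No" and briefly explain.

No - no valid derivation exists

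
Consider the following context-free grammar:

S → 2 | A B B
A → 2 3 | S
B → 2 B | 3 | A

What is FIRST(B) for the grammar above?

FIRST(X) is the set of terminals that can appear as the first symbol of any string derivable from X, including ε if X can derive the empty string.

We compute FIRST(B) using the standard algorithm.
FIRST(A) = {2}
FIRST(B) = {2, 3}
FIRST(S) = {2}
Therefore, FIRST(B) = {2, 3}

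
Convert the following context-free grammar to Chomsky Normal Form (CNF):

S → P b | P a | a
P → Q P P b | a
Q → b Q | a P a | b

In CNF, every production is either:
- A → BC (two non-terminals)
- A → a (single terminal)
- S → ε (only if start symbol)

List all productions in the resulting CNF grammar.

TB → b; TA → a; S → a; P → a; Q → b; S → P TB; S → P TA; P → Q X0; X0 → P X1; X1 → P TB; Q → TB Q; Q → TA X2; X2 → P TA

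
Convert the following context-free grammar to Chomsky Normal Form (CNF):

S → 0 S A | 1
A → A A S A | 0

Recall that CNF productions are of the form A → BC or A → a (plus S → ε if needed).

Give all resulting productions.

T0 → 0; S → 1; A → 0; S → T0 X0; X0 → S A; A → A X1; X1 → A X2; X2 → S A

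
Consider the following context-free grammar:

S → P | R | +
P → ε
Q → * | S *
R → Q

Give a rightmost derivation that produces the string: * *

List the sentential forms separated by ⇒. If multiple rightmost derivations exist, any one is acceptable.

S ⇒ R ⇒ Q ⇒ S * ⇒ R * ⇒ Q * ⇒ * *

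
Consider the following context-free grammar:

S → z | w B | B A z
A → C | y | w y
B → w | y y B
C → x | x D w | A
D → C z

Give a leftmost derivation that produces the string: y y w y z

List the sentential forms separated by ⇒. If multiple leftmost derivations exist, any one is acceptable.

S ⇒ B A z ⇒ y y B A z ⇒ y y w A z ⇒ y y w y z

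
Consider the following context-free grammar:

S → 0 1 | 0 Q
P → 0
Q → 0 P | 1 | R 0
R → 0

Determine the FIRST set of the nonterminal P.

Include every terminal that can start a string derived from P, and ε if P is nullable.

We compute FIRST(P) using the standard algorithm.
FIRST(P) = {0}
FIRST(Q) = {0, 1}
FIRST(R) = {0}
FIRST(S) = {0}
Therefore, FIRST(P) = {0}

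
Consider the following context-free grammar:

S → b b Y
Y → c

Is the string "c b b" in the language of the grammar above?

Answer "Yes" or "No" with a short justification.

No - no valid derivation exists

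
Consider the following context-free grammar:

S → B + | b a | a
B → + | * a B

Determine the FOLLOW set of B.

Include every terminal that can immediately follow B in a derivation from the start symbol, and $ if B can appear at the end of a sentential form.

We compute FOLLOW(B) using the standard algorithm.
FOLLOW(S) starts with {$}.
FIRST(B) = {*, +}
FIRST(S) = {*, +, a, b}
FOLLOW(B) = {+}
FOLLOW(S) = {$}
Therefore, FOLLOW(B) = {+}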